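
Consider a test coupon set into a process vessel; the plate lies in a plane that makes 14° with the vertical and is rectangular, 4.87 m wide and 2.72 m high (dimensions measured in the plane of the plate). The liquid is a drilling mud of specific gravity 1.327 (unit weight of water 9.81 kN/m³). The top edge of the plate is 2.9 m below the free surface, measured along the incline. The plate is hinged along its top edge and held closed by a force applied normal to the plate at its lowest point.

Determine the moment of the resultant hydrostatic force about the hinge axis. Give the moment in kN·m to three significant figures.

M ≈ 1070 kN·m

γ = 1.327 × 9.81 = 13.01787 kN/m³.
The plate makes 14° with the vertical, i.e. θ = 90° − 14° = 76° to the horizontal. Measuring y along the incline from the free-surface line, vertical depth h = y·sinθ with sinθ = 0.970296.
The centroid lies 2.72/2 = 1.36 m below the top edge, so y_c = 2.9 + 1.36 = 4.26 m and h_c = 4.26 × 0.970296 = 4.13346 m.
A = 4.87 × 2.72 = 13.2464 m².
Resultant F = γ·h_c·A = 13.01787 × 4.13346 × 13.2464 = 712.773 kN.
I_c = b·h³/12 = 4.87 × 2.72³/12 = 8.16685 m⁴.
Centre of pressure: y_p = y_c + I_c/(y_c·A) = 4.26 + 8.16685/(4.26 × 13.2464) = 4.26 + 0.144726 = 4.40473 m along the plane.
The resultant acts 1.36 + 0.144726 = 1.50473 m (along the plate) below the hinge at the top edge, so the moment about the hinge is M = F × 1.50473 = 712.773 × 1.50473 = 1072.53 kN·m.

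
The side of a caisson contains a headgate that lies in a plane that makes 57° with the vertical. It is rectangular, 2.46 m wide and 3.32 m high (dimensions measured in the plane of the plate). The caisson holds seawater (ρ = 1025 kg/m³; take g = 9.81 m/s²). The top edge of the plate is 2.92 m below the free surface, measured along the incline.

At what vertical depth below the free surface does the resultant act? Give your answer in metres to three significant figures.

h_p = 2.60 m

γ = ρg = 1025 × 9.81 / 1000 = 10.05525 kN/m³.
The plate makes 57° with the vertical, i.e. θ = 90° − 57° = 33° to the horizontal. Measuring y along the incline from the free-surface line, vertical depth h = y·sinθ with sinθ = 0.544639.
The centroid lies 3.32/2 = 1.66 m below the top edge, so y_c = 2.92 + 1.66 = 4.58 m and h_c = 4.58 × 0.544639 = 2.49445 m.
A = 2.46 × 3.32 = 8.1672 m².
Resultant F = γ·h_c·A = 10.05525 × 2.49445 × 8.1672 = 204.852 kN.
I_c = b·h³/12 = 2.46 × 3.32³/12 = 7.50185 m⁴.
Centre of pressure: y_p = y_c + I_c/(y_c·A) = 4.58 + 7.50185/(4.58 × 8.1672) = 4.58 + 0.200553 = 4.78055 m along the plane.
Vertically, h_p = y_p·sinθ = 4.78055 × 0.544639 = 2.60367 m.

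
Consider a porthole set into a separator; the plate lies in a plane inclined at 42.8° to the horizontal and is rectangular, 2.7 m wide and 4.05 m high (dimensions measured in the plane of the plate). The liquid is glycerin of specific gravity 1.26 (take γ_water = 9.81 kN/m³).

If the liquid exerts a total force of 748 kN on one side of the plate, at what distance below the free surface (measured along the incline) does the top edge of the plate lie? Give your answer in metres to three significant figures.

γ = 1.26 × 9.81 = 12.3606 kN/m³.
A = 2.7 × 4.05 = 10.935 m².
From F = γ·h_c·A, the centroid depth is h_c = 748/(12.3606 × 10.935) = 5.53405 m.
Let θ = 42.8° be the plate's angle to the horizontal; measure y along the incline from where the plane meets the free surface. Vertical depth h = y·sinθ with sinθ = 0.679441.
Along the incline, y_c = h_c/sinθ = 5.53405/0.679441 = 8.145 m.
The centroid lies 4.05/2 = 2.025 m below the top edge, so the top edge sits at y_top = 8.145 − 2.025 = 6.12 m along the incline.

y_top ≈ 6.12 m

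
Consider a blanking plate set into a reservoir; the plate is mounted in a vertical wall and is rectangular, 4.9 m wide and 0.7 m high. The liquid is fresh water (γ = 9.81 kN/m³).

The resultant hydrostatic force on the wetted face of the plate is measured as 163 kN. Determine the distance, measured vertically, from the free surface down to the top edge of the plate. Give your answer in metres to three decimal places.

d_top ≈ 4.494 m

γ = 9.81 kN/m³.
A = 4.9 × 0.7 = 3.43 m².
From F = γ·h_c·A, the centroid depth is h_c = 163/(9.81 × 3.43) = 4.84423 m.
The centroid lies 0.7/2 = 0.35 m below the top edge, so the top edge sits at h_top = 4.84423 − 0.35 = 4.49423 m below the surface.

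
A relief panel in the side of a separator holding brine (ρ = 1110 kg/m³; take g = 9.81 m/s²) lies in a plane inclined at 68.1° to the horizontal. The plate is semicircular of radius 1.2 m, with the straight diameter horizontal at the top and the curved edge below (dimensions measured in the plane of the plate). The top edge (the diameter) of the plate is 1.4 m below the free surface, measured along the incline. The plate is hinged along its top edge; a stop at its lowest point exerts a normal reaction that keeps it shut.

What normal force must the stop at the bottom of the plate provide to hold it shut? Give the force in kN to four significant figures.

P ≈ 20.43 kN

γ = ρg = 1110 × 9.81 / 1000 = 10.8891 kN/m³.
Let θ = 68.1° be the plate's angle to the horizontal; measure y along the incline from where the plane meets the free surface. Vertical depth h = y·sinθ with sinθ = 0.927836.
The centroid of a semicircle lies 4r/(3π) = 0.509296 m from the diameter, here below the top edge, so y_c = 1.4 + 0.509296 = 1.9093 m and h_c = 1.9093 × 0.927836 = 1.77152 m.
A = πr²/2 = π × 1.2²/2 = 2.26195 m².
Resultant F = γ·h_c·A = 10.8891 × 1.77152 × 2.26195 = 43.6336 kN.
I_c = (π/8 − 8/(9π))·r⁴ = 0.109757 × 1.2⁴ = 0.227592 m⁴.
Centre of pressure: y_p = y_c + I_c/(y_c·A) = 1.9093 + 0.227592/(1.9093 × 2.26195) = 1.9093 + 0.0526987 = 1.962 m along the plane.
The resultant acts 0.509296 + 0.0526987 = 0.561995 m (along the plate) below the hinge at the top edge, so the moment about the hinge is M = F × 0.561995 = 43.6336 × 0.561995 = 24.5219 kN·m.
A normal force at the bottom, 1.2 m from the hinge, must supply this moment: P = 24.5219/1.2 = 20.4349 kN.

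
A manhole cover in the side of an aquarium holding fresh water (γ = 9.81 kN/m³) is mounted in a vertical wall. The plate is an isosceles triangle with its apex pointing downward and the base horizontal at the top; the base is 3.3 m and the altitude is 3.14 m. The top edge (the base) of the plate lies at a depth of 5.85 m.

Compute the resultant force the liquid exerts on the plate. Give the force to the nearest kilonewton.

γ = 9.81 kN/m³.
With the apex down, the centroid sits h/3 = 3.14/3 = 1.04667 m below the base (the top edge), so the centroid depth is h_c = 5.85 + 1.04667 = 6.89667 m.
A = ½ × 3.3 × 3.14 = 5.181 m².
Resultant F = γ·h_c·A = 9.81 × 6.89667 × 5.181 = 350.527 kN.

F ≈ 351 kN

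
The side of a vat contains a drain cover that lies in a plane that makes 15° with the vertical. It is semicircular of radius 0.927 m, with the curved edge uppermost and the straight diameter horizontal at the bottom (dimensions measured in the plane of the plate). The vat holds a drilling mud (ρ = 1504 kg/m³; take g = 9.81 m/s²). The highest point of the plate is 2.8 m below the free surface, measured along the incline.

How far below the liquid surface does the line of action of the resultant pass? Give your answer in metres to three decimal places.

h_p = 3.237 m

γ = ρg = 1504 × 9.81 / 1000 = 14.75424 kN/m³.
The plate makes 15° with the vertical, i.e. θ = 90° − 15° = 75° to the horizontal. Measuring y along the incline from the free-surface line, vertical depth h = y·sinθ with sinθ = 0.965926.
The centroid lies 4r/(3π) = 0.393431 m above the diameter, so r − 4r/(3π) = 0.927 − 0.393431 = 0.533569 m below the topmost point, so y_c = 2.8 + 0.533569 = 3.33357 m and h_c = 3.33357 × 0.965926 = 3.21998 m.
A = πr²/2 = π × 0.927²/2 = 1.34983 m².
Resultant F = γ·h_c·A = 14.75424 × 3.21998 × 1.34983 = 64.1282 kN.
I_c = (π/8 − 8/(9π))·r⁴ = 0.109757 × 0.927⁴ = 0.0810497 m⁴.
Centre of pressure: y_p = y_c + I_c/(y_c·A) = 3.33357 + 0.0810497/(3.33357 × 1.34983) = 3.33357 + 0.018012 = 3.35158 m along the plane.
Vertically, h_p = y_p·sinθ = 3.35158 × 0.965926 = 3.23738 m.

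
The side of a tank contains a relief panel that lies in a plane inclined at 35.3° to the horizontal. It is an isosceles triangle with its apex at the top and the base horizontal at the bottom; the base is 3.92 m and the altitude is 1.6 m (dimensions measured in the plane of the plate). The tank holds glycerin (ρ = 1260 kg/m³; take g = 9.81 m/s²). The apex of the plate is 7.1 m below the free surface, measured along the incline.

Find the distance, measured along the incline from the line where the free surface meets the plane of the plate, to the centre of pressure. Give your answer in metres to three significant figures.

y_p = 8.18 m

γ = ρg = 1260 × 9.81 / 1000 = 12.3606 kN/m³.
Let θ = 35.3° be the plate's angle to the horizontal; measure y along the incline from where the plane meets the free surface. Vertical depth h = y·sinθ with sinθ = 0.577858.
With the apex up, the centroid sits 2h/3 = 2 × 1.6/3 = 1.06667 m below the apex, so y_c = 7.1 + 1.06667 = 8.16667 m and h_c = 8.16667 × 0.577858 = 4.71918 m.
A = ½ × 3.92 × 1.6 = 3.136 m².
Resultant F = γ·h_c·A = 12.3606 × 4.71918 × 3.136 = 182.929 kN.
I_c = b·h³/36 = 3.92 × 1.6³/36 = 0.446009 m⁴.
Centre of pressure: y_p = y_c + I_c/(y_c·A) = 8.16667 + 0.446009/(8.16667 × 3.136) = 8.16667 + 0.017415 = 8.18408 m along the plane.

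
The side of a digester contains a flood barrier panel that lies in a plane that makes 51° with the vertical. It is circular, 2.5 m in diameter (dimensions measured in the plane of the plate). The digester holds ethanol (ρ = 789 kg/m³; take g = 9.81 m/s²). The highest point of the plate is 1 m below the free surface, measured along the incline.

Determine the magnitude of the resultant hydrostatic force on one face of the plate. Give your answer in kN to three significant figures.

γ = ρg = 789 × 9.81 / 1000 = 7.74009 kN/m³.
The plate makes 51° with the vertical, i.e. θ = 90° − 51° = 39° to the horizontal. Measuring y along the incline from the free-surface line, vertical depth h = y·sinθ with sinθ = 0.629320.
The centroid is at the centre, 1.25 m below the top of the plate, so y_c = 1 + 1.25 = 2.25 m and h_c = 2.25 × 0.629320 = 1.41597 m.
A = π(1.25)² = 4.90874 m².
Resultant F = γ·h_c·A = 7.74009 × 1.41597 × 4.90874 = 53.7985 kN.

F ≈ 53.8 kN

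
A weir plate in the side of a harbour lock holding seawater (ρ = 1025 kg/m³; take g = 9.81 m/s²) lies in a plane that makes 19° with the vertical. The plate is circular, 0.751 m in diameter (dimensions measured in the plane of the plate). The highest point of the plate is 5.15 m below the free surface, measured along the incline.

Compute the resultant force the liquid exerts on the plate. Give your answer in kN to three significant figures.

γ = ρg = 1025 × 9.81 / 1000 = 10.05525 kN/m³.
The plate makes 19° with the vertical, i.e. θ = 90° − 19° = 71° to the horizontal. Measuring y along the incline from the free-surface line, vertical depth h = y·sinθ with sinθ = 0.945519.
The centroid is at the centre, 0.3755 m below the top of the plate, so y_c = 5.15 + 0.3755 = 5.5255 m and h_c = 5.5255 × 0.945519 = 5.22447 m.
A = π(0.3755)² = 0.442965 m².
Resultant F = γ·h_c·A = 10.05525 × 5.22447 × 0.442965 = 23.2704 kN.

F ≈ 23.3 kN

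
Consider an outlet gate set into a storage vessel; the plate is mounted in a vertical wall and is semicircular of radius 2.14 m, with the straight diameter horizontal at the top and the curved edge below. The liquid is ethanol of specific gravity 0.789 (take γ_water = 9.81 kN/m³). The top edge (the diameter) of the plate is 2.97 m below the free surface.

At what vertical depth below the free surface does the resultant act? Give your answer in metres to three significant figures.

h_p = 3.96 m

γ = 0.789 × 9.81 = 7.74009 kN/m³.
The centroid of a semicircle lies 4r/(3π) = 0.908244 m from the diameter, here below the top edge, so the centroid depth is h_c = 2.97 + 0.908244 = 3.87824 m.
A = πr²/2 = π × 2.14²/2 = 7.19362 m².
Resultant F = γ·h_c·A = 7.74009 × 3.87824 × 7.19362 = 215.938 kN.
I_c = (π/8 − 8/(9π))·r⁴ = 0.109757 × 2.14⁴ = 2.3019 m⁴.
Centre of pressure: y_p = y_c + I_c/(y_c·A) = 3.87824 + 2.3019/(3.87824 × 7.19362) = 3.87824 + 0.0825096 = 3.96075 m along the plane.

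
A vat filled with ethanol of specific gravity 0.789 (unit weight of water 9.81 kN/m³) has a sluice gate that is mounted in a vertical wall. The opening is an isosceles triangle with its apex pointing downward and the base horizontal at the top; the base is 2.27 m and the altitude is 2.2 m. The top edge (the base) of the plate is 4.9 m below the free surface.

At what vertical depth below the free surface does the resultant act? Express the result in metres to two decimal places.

γ = 0.789 × 9.81 = 7.74009 kN/m³.
With the apex down, the centroid sits h/3 = 2.2/3 = 0.733333 m below the base (the top edge), so the centroid depth is h_c = 4.9 + 0.733333 = 5.63333 m.
A = ½ × 2.27 × 2.2 = 2.497 m².
Resultant F = γ·h_c·A = 7.74009 × 5.63333 × 2.497 = 108.875 kN.
I_c = b·h³/36 = 2.27 × 2.2³/36 = 0.671416 m⁴.
Centre of pressure: y_p = y_c + I_c/(y_c·A) = 5.63333 + 0.671416/(5.63333 × 2.497) = 5.63333 + 0.0477318 = 5.68106 m along the plane.

h_p = 5.68 m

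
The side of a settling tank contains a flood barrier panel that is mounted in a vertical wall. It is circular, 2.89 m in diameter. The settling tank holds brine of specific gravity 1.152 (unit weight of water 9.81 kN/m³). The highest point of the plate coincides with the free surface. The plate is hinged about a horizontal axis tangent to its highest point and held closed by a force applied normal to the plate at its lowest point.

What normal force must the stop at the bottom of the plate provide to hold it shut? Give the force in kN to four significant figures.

γ = 1.152 × 9.81 = 11.30112 kN/m³.
The centroid is at the centre, 1.445 m below the top of the plate, so the centroid depth is h_c = 1.445 m.
A = π(1.445)² = 6.55972 m².
Resultant F = γ·h_c·A = 11.30112 × 1.445 × 6.55972 = 107.121 kN.
I_c = πr⁴/4 = π × 1.445⁴/4 = 3.42422 m⁴.
Centre of pressure: y_p = y_c + I_c/(y_c·A) = 1.445 + 3.42422/(1.445 × 6.55972) = 1.445 + 0.361251 = 1.80625 m along the plane.
The resultant acts 1.445 + 0.361251 = 1.80625 m (along the plate) below the hinge at the top edge, so the moment about the hinge is M = F × 1.80625 = 107.121 × 1.80625 = 193.487 kN·m.
A normal force at the bottom, 2.89 m from the hinge, must supply this moment: P = 193.487/2.89 = 66.9505 kN.

P ≈ 66.95 kN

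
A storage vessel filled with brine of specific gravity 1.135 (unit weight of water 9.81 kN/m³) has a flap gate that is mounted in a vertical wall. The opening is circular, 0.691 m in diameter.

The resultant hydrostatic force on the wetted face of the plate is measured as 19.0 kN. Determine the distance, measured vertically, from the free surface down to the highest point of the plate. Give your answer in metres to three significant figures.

d_top ≈ 4.20 m

γ = 1.135 × 9.81 = 11.13435 kN/m³.
A = π(0.3455)² = 0.375013 m².
From F = γ·h_c·A, the centroid depth is h_c = 19.0/(11.13435 × 0.375013) = 4.55032 m.
The centroid is at the centre, 0.3455 m below the top of the plate, so the highest point sits at h_top = 4.55032 − 0.3455 = 4.20482 m below the surface.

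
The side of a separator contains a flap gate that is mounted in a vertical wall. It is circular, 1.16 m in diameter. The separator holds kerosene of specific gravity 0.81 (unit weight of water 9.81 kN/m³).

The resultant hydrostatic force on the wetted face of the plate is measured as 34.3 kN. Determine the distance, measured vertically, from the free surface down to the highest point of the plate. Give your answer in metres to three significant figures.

γ = 0.81 × 9.81 = 7.9461 kN/m³.
A = π(0.58)² = 1.05683 m².
From F = γ·h_c·A, the centroid depth is h_c = 34.3/(7.9461 × 1.05683) = 4.08446 m.
The centroid is at the centre, 0.58 m below the top of the plate, so the highest point sits at h_top = 4.08446 − 0.58 = 3.50446 m below the surface.

d_top ≈ 3.50 m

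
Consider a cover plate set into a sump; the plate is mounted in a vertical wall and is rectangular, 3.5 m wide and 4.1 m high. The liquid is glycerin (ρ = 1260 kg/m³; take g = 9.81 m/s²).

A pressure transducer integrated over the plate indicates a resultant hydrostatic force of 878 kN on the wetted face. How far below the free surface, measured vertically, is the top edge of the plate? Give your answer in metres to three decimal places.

d_top ≈ 2.900 m

γ = ρg = 1260 × 9.81 / 1000 = 12.3606 kN/m³.
A = 3.5 × 4.1 = 14.35 m².
From F = γ·h_c·A, the centroid depth is h_c = 878/(12.3606 × 14.35) = 4.94998 m.
The centroid lies 4.1/2 = 2.05 m below the top edge, so the top edge sits at h_top = 4.94998 − 2.05 = 2.89998 m below the surface.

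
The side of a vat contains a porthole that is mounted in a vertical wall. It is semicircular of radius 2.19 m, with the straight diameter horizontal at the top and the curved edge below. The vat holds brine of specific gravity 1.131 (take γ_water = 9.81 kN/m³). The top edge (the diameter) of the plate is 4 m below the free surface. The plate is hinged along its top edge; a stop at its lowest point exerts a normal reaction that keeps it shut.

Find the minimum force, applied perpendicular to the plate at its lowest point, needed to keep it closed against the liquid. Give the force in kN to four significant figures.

γ = 1.131 × 9.81 = 11.09511 kN/m³.
The centroid of a semicircle lies 4r/(3π) = 0.929465 m from the diameter, here below the top edge, so the centroid depth is h_c = 4 + 0.929465 = 4.92947 m.
A = πr²/2 = π × 2.19²/2 = 7.5337 m².
Resultant F = γ·h_c·A = 11.09511 × 4.92947 × 7.5337 = 412.041 kN.
I_c = (π/8 − 8/(9π))·r⁴ = 0.109757 × 2.19⁴ = 2.52469 m⁴.
Centre of pressure: y_p = y_c + I_c/(y_c·A) = 4.92947 + 2.52469/(4.92947 × 7.5337) = 4.92947 + 0.0679829 = 4.99745 m along the plane.
The resultant acts 0.929465 + 0.0679829 = 0.997448 m (along the plate) below the hinge at the top edge, so the moment about the hinge is M = F × 0.997448 = 412.041 × 0.997448 = 410.989 kN·m.
A normal force at the bottom, 2.19 m from the hinge, must supply this moment: P = 410.989/2.19 = 187.666 kN.

P ≈ 187.7 kN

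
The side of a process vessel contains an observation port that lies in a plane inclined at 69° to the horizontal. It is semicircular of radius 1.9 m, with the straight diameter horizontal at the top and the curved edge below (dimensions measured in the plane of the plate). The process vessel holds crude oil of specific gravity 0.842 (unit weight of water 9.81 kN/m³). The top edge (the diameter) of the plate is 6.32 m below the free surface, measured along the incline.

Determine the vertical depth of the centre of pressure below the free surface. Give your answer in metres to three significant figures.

γ = 0.842 × 9.81 = 8.26002 kN/m³.
Let θ = 69° be the plate's angle to the horizontal; measure y along the incline from where the plane meets the free surface. Vertical depth h = y·sinθ with sinθ = 0.933580.
The centroid of a semicircle lies 4r/(3π) = 0.806385 m from the diameter, here below the top edge, so y_c = 6.32 + 0.806385 = 7.12638 m and h_c = 7.12638 × 0.933580 = 6.65305 m.
A = πr²/2 = π × 1.9²/2 = 5.67057 m².
Resultant F = γ·h_c·A = 8.26002 × 6.65305 × 5.67057 = 311.622 kN.
I_c = (π/8 − 8/(9π))·r⁴ = 0.109757 × 1.9⁴ = 1.43036 m⁴.
Centre of pressure: y_p = y_c + I_c/(y_c·A) = 7.12638 + 1.43036/(7.12638 × 5.67057) = 7.12638 + 0.0353956 = 7.16178 m along the plane.
Vertically, h_p = y_p·sinθ = 7.16178 × 0.933580 = 6.68609 m.

h_p = 6.69 m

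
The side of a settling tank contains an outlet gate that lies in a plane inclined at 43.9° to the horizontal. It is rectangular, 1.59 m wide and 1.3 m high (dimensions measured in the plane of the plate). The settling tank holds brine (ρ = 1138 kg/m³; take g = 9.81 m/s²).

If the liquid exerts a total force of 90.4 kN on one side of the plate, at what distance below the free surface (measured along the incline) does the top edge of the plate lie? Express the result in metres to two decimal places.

γ = ρg = 1138 × 9.81 / 1000 = 11.16378 kN/m³.
A = 1.59 × 1.3 = 2.067 m².
From F = γ·h_c·A, the centroid depth is h_c = 90.4/(11.16378 × 2.067) = 3.91757 m.
Let θ = 43.9° be the plate's angle to the horizontal; measure y along the incline from where the plane meets the free surface. Vertical depth h = y·sinθ with sinθ = 0.693402.
Along the incline, y_c = h_c/sinθ = 3.91757/0.693402 = 5.64978 m.
The centroid lies 1.3/2 = 0.65 m below the top edge, so the top edge sits at y_top = 5.64978 − 0.65 = 4.99978 m along the incline.

y_top ≈ 5.00 m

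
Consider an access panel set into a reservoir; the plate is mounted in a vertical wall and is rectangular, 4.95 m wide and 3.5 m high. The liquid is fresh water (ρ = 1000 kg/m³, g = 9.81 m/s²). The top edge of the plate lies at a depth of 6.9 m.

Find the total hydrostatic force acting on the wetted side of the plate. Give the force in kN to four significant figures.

γ = ρg = 1000 × 9.81 = 9810 N/m³ = 9.81 kN/m³.
The centroid lies 3.5/2 = 1.75 m below the top edge, so the centroid depth is h_c = 6.9 + 1.75 = 8.65 m.
A = 4.95 × 3.5 = 17.325 m².
Resultant F = γ·h_c·A = 9.81 × 8.65 × 17.325 = 1470.14 kN.

F ≈ 1470 kN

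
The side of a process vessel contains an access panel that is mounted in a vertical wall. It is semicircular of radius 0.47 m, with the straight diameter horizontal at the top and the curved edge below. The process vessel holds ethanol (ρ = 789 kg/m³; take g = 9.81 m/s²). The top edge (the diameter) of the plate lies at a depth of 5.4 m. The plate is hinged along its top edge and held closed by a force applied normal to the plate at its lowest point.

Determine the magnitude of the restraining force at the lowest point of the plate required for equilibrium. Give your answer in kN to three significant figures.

P ≈ 6.47 kN

γ = ρg = 789 × 9.81 / 1000 = 7.74009 kN/m³.
The centroid of a semicircle lies 4r/(3π) = 0.199474 m from the diameter, here below the top edge, so the centroid depth is h_c = 5.4 + 0.199474 = 5.59947 m.
A = πr²/2 = π × 0.47²/2 = 0.346989 m².
Resultant F = γ·h_c·A = 7.74009 × 5.59947 × 0.346989 = 15.0386 kN.
I_c = (π/8 − 8/(9π))·r⁴ = 0.109757 × 0.47⁴ = 0.00535579 m⁴.
Centre of pressure: y_p = y_c + I_c/(y_c·A) = 5.59947 + 0.00535579/(5.59947 × 0.346989) = 5.59947 + 0.00275652 = 5.60223 m along the plane.
The resultant acts 0.199474 + 0.00275652 = 0.202231 m (along the plate) below the hinge at the top edge, so the moment about the hinge is M = F × 0.202231 = 15.0386 × 0.202231 = 3.04127 kN·m.
A normal force at the bottom, 0.47 m from the hinge, must supply this moment: P = 3.04127/0.47 = 6.47079 kN.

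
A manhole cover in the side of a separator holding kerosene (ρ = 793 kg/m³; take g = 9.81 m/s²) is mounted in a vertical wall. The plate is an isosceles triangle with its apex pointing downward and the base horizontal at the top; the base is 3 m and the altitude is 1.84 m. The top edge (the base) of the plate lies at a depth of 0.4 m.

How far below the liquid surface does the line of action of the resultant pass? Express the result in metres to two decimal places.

h_p = 1.20 m

γ = ρg = 793 × 9.81 / 1000 = 7.77933 kN/m³.
With the apex down, the centroid sits h/3 = 1.84/3 = 0.613333 m below the base (the top edge), so the centroid depth is h_c = 0.4 + 0.613333 = 1.01333 m.
A = ½ × 3 × 1.84 = 2.76 m².
Resultant F = γ·h_c·A = 7.77933 × 1.01333 × 2.76 = 21.7572 kN.
I_c = b·h³/36 = 3 × 1.84³/36 = 0.519125 m⁴.
Centre of pressure: y_p = y_c + I_c/(y_c·A) = 1.01333 + 0.519125/(1.01333 × 2.76) = 1.01333 + 0.185615 = 1.19895 m along the plane.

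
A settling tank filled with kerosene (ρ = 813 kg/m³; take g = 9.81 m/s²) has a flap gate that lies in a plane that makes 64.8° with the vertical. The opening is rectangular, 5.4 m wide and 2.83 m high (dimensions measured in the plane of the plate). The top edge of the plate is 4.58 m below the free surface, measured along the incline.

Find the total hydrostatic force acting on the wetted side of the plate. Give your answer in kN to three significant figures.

γ = ρg = 813 × 9.81 / 1000 = 7.97553 kN/m³.
The plate makes 64.8° with the vertical, i.e. θ = 90° − 64.8° = 25.2° to the horizontal. Measuring y along the incline from the free-surface line, vertical depth h = y·sinθ with sinθ = 0.425779.
The centroid lies 2.83/2 = 1.415 m below the top edge, so y_c = 4.58 + 1.415 = 5.995 m and h_c = 5.995 × 0.425779 = 2.55255 m.
A = 5.4 × 2.83 = 15.282 m².
Resultant F = γ·h_c·A = 7.97553 × 2.55255 × 15.282 = 311.11 kN.

F ≈ 311 kN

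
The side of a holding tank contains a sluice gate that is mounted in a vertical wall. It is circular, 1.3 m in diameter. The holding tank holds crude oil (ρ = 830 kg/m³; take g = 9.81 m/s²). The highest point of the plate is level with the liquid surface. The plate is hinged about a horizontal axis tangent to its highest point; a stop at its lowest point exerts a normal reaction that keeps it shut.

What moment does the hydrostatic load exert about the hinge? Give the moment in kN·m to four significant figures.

M ≈ 5.708 kN·m

γ = ρg = 830 × 9.81 / 1000 = 8.1423 kN/m³.
The centroid is at the centre, 0.65 m below the top of the plate, so the centroid depth is h_c = 0.65 m.
A = π(0.65)² = 1.32732 m².
Resultant F = γ·h_c·A = 8.1423 × 0.65 × 1.32732 = 7.02483 kN.
I_c = πr⁴/4 = π × 0.65⁴/4 = 0.140198 m⁴.
Centre of pressure: y_p = y_c + I_c/(y_c·A) = 0.65 + 0.140198/(0.65 × 1.32732) = 0.65 + 0.1625 = 0.8125 m along the plane.
The resultant acts 0.65 + 0.1625 = 0.8125 m (along the plate) below the hinge at the top edge, so the moment about the hinge is M = F × 0.8125 = 7.02483 × 0.8125 = 5.70767 kN·m.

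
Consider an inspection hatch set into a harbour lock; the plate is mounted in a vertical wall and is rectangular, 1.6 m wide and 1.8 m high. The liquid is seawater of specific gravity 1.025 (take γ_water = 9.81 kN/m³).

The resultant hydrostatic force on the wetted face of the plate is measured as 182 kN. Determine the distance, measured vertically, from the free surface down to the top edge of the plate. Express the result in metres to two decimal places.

d_top ≈ 5.38 m

γ = 1.025 × 9.81 = 10.05525 kN/m³.
A = 1.6 × 1.8 = 2.88 m².
From F = γ·h_c·A, the centroid depth is h_c = 182/(10.05525 × 2.88) = 6.28472 m.
The centroid lies 1.8/2 = 0.9 m below the top edge, so the top edge sits at h_top = 6.28472 − 0.9 = 5.38472 m below the surface.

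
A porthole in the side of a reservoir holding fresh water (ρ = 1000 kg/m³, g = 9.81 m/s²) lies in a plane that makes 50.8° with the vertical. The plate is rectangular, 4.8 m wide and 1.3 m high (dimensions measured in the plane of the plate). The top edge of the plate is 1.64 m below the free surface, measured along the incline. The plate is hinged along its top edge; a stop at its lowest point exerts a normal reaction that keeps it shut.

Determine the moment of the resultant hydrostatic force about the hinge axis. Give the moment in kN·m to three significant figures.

γ = ρg = 1000 × 9.81 = 9810 N/m³ = 9.81 kN/m³.
The plate makes 50.8° with the vertical, i.e. θ = 90° − 50.8° = 39.2° to the horizontal. Measuring y along the incline from the free-surface line, vertical depth h = y·sinθ with sinθ = 0.632029.
The centroid lies 1.3/2 = 0.65 m below the top edge, so y_c = 1.64 + 0.65 = 2.29 m and h_c = 2.29 × 0.632029 = 1.44735 m.
A = 4.8 × 1.3 = 6.24 m².
Resultant F = γ·h_c·A = 9.81 × 1.44735 × 6.24 = 88.5987 kN.
I_c = b·h³/12 = 4.8 × 1.3³/12 = 0.8788 m⁴.
Centre of pressure: y_p = y_c + I_c/(y_c·A) = 2.29 + 0.8788/(2.29 × 6.24) = 2.29 + 0.0614993 = 2.3515 m along the plane.
The resultant acts 0.65 + 0.0614993 = 0.711499 m (along the plate) below the hinge at the top edge, so the moment about the hinge is M = F × 0.711499 = 88.5987 × 0.711499 = 63.0379 kN·m.

M ≈ 63.0 kN·m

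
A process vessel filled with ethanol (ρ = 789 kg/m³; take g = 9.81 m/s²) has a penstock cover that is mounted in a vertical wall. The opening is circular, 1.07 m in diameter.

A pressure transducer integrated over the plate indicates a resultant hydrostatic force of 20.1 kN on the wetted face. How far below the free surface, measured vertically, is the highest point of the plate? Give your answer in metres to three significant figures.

d_top ≈ 2.35 m

γ = ρg = 789 × 9.81 / 1000 = 7.74009 kN/m³.
A = π(0.535)² = 0.899202 m².
From F = γ·h_c·A, the centroid depth is h_c = 20.1/(7.74009 × 0.899202) = 2.88797 m.
The centroid is at the centre, 0.535 m below the top of the plate, so the highest point sits at h_top = 2.88797 − 0.535 = 2.35297 m below the surface.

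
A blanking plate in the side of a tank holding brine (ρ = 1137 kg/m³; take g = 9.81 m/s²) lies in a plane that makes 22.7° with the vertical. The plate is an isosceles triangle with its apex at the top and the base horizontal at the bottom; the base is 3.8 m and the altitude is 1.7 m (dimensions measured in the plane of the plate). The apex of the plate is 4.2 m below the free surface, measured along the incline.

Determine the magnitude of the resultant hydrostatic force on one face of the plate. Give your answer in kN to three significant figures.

γ = ρg = 1137 × 9.81 / 1000 = 11.15397 kN/m³.
The plate makes 22.7° with the vertical, i.e. θ = 90° − 22.7° = 67.3° to the horizontal. Measuring y along the incline from the free-surface line, vertical depth h = y·sinθ with sinθ = 0.922538.
With the apex up, the centroid sits 2h/3 = 2 × 1.7/3 = 1.13333 m below the apex, so y_c = 4.2 + 1.13333 = 5.33333 m and h_c = 5.33333 × 0.922538 = 4.9202 m.
A = ½ × 3.8 × 1.7 = 3.23 m².
Resultant F = γ·h_c·A = 11.15397 × 4.9202 × 3.23 = 177.262 kN.

F ≈ 177 kN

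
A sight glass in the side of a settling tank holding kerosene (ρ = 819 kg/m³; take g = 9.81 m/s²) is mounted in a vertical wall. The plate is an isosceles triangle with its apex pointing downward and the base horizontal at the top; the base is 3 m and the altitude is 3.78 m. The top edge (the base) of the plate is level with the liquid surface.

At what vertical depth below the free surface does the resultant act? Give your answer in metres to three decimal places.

γ = ρg = 819 × 9.81 / 1000 = 8.03439 kN/m³.
With the apex down, the centroid sits h/3 = 3.78/3 = 1.26 m below the base (the top edge), so the centroid depth is h_c = 1.26 m.
A = ½ × 3 × 3.78 = 5.67 m².
Resultant F = γ·h_c·A = 8.03439 × 1.26 × 5.67 = 57.3993 kN.
I_c = b·h³/36 = 3 × 3.78³/36 = 4.50085 m⁴.
Centre of pressure: y_p = y_c + I_c/(y_c·A) = 1.26 + 4.50085/(1.26 × 5.67) = 1.26 + 0.630001 = 1.89 m along the plane.

h_p = 1.890 m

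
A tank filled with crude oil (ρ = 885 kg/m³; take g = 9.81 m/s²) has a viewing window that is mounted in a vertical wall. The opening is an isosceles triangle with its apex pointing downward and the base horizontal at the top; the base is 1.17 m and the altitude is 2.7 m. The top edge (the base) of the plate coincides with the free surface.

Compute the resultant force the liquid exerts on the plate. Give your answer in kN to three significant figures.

F ≈ 12.3 kN

γ = ρg = 885 × 9.81 / 1000 = 8.68185 kN/m³.
With the apex down, the centroid sits h/3 = 2.7/3 = 0.9 m below the base (the top edge), so the centroid depth is h_c = 0.9 m.
A = ½ × 1.17 × 2.7 = 1.5795 m².
Resultant F = γ·h_c·A = 8.68185 × 0.9 × 1.5795 = 12.3417 kN.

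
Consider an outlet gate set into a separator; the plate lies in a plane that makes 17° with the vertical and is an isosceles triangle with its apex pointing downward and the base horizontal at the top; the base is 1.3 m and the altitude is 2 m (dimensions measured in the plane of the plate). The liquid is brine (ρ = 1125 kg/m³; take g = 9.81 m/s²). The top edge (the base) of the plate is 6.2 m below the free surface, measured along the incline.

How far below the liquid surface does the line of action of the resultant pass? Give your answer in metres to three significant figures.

γ = ρg = 1125 × 9.81 / 1000 = 11.03625 kN/m³.
The plate makes 17° with the vertical, i.e. θ = 90° − 17° = 73° to the horizontal. Measuring y along the incline from the free-surface line, vertical depth h = y·sinθ with sinθ = 0.956305.
With the apex down, the centroid sits h/3 = 2/3 = 0.666667 m below the base (the top edge), so y_c = 6.2 + 0.666667 = 6.86667 m and h_c = 6.86667 × 0.956305 = 6.56663 m.
A = ½ × 1.3 × 2 = 1.3 m².
Resultant F = γ·h_c·A = 11.03625 × 6.56663 × 1.3 = 94.2123 kN.
I_c = b·h³/36 = 1.3 × 2³/36 = 0.288889 m⁴.
Centre of pressure: y_p = y_c + I_c/(y_c·A) = 6.86667 + 0.288889/(6.86667 × 1.3) = 6.86667 + 0.0323625 = 6.89903 m along the plane.
Vertically, h_p = y_p·sinθ = 6.89903 × 0.956305 = 6.59758 m.

h_p = 6.60 m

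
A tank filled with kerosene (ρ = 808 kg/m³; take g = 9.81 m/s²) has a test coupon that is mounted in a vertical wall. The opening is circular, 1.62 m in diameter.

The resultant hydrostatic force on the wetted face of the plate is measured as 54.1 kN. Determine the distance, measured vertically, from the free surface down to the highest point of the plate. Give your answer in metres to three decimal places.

d_top ≈ 2.501 m

γ = ρg = 808 × 9.81 / 1000 = 7.92648 kN/m³.
A = π(0.81)² = 2.0612 m².
From F = γ·h_c·A, the centroid depth is h_c = 54.1/(7.92648 × 2.0612) = 3.31129 m.
The centroid is at the centre, 0.81 m below the top of the plate, so the highest point sits at h_top = 3.31129 − 0.81 = 2.50129 m below the surface.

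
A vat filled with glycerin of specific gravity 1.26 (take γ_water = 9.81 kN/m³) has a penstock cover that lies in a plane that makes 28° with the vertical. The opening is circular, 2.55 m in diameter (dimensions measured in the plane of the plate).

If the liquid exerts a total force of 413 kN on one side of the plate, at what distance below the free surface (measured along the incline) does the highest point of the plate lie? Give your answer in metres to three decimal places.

y_top ≈ 6.135 m

γ = 1.26 × 9.81 = 12.3606 kN/m³.
A = π(1.275)² = 5.10705 m².
From F = γ·h_c·A, the centroid depth is h_c = 413/(12.3606 × 5.10705) = 6.54245 m.
The plate makes 28° with the vertical, i.e. θ = 90° − 28° = 62° to the horizontal. Measuring y along the incline from the free-surface line, vertical depth h = y·sinθ with sinθ = 0.882948.
Along the incline, y_c = h_c/sinθ = 6.54245/0.882948 = 7.40978 m.
The centroid is at the centre, 1.275 m below the top of the plate, so the highest point sits at y_top = 7.40978 − 1.275 = 6.13478 m along the incline.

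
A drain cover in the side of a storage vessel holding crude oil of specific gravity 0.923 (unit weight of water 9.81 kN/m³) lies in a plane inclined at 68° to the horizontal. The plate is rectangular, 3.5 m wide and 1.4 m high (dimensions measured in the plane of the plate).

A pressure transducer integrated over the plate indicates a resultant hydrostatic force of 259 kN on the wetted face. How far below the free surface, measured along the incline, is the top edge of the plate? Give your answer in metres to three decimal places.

y_top ≈ 5.596 m

γ = 0.923 × 9.81 = 9.05463 kN/m³.
A = 3.5 × 1.4 = 4.9 m².
From F = γ·h_c·A, the centroid depth is h_c = 259/(9.05463 × 4.9) = 5.83758 m.
Let θ = 68° be the plate's angle to the horizontal; measure y along the incline from where the plane meets the free surface. Vertical depth h = y·sinθ with sinθ = 0.927184.
Along the incline, y_c = h_c/sinθ = 5.83758/0.927184 = 6.29603 m.
The centroid lies 1.4/2 = 0.7 m below the top edge, so the top edge sits at y_top = 6.29603 − 0.7 = 5.59603 m along the incline.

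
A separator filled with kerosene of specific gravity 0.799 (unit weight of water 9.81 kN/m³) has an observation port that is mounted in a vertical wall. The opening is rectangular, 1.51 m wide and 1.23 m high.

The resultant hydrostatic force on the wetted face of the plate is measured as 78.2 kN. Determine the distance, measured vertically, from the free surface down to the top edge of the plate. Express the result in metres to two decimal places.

d_top ≈ 4.76 m

γ = 0.799 × 9.81 = 7.83819 kN/m³.
A = 1.51 × 1.23 = 1.8573 m².
From F = γ·h_c·A, the centroid depth is h_c = 78.2/(7.83819 × 1.8573) = 5.37166 m.
The centroid lies 1.23/2 = 0.615 m below the top edge, so the top edge sits at h_top = 5.37166 − 0.615 = 4.75666 m below the surface.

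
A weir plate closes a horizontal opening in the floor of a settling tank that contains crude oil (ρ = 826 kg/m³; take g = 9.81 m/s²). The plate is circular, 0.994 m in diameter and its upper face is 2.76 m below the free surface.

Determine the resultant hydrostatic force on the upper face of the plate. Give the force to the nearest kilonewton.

γ = ρg = 826 × 9.81 / 1000 = 8.10306 kN/m³.
The plate is horizontal, so pressure is uniform at p = γ·h = 8.10306 × 2.76 = 22.3644 kN/m².
A = π(0.497)² = 0.776002 m².
F = p·A = 22.3644 × 0.776002 = 17.3548 kN.

F ≈ 17 kN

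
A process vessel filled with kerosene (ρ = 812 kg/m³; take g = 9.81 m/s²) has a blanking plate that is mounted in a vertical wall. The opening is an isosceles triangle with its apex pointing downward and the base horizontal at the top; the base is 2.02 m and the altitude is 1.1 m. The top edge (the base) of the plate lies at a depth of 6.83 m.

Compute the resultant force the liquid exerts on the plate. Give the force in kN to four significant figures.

F ≈ 63.69 kN

γ = ρg = 812 × 9.81 / 1000 = 7.96572 kN/m³.
With the apex down, the centroid sits h/3 = 1.1/3 = 0.366667 m below the base (the top edge), so the centroid depth is h_c = 6.83 + 0.366667 = 7.19667 m.
A = ½ × 2.02 × 1.1 = 1.111 m².
Resultant F = γ·h_c·A = 7.96572 × 7.19667 × 1.111 = 63.6899 kN.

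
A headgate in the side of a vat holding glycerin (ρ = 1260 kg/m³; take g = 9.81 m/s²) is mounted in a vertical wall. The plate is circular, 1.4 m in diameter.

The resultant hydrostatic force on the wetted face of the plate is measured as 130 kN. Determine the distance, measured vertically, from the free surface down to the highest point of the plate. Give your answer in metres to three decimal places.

d_top ≈ 6.132 m

γ = ρg = 1260 × 9.81 / 1000 = 12.3606 kN/m³.
A = π(0.7)² = 1.53938 m².
From F = γ·h_c·A, the centroid depth is h_c = 130/(12.3606 × 1.53938) = 6.83216 m.
The centroid is at the centre, 0.7 m below the top of the plate, so the highest point sits at h_top = 6.83216 − 0.7 = 6.13216 m below the surface.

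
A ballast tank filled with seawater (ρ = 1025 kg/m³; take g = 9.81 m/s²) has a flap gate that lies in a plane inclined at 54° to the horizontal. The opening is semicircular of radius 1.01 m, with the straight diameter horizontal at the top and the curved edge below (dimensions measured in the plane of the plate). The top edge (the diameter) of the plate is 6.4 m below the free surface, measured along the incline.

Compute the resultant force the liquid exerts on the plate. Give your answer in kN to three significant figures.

γ = ρg = 1025 × 9.81 / 1000 = 10.05525 kN/m³.
Let θ = 54° be the plate's angle to the horizontal; measure y along the incline from where the plane meets the free surface. Vertical depth h = y·sinθ with sinθ = 0.809017.
The centroid of a semicircle lies 4r/(3π) = 0.428657 m from the diameter, here below the top edge, so y_c = 6.4 + 0.428657 = 6.82866 m and h_c = 6.82866 × 0.809017 = 5.5245 m.
A = πr²/2 = π × 1.01²/2 = 1.60237 m².
Resultant F = γ·h_c·A = 10.05525 × 5.5245 × 1.60237 = 89.012 kN.

F ≈ 89.0 kN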